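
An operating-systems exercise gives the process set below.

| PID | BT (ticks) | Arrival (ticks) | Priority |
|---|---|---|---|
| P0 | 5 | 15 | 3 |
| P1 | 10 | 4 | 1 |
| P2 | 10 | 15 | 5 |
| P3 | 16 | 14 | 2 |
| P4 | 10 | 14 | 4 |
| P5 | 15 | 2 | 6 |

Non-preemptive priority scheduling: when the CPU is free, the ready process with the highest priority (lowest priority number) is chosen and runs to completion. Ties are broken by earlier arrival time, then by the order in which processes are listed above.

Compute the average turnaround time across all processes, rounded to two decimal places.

Timeline: | idle 0-2 | P5 2-17 | P1 17-27 | P3 27-43 | P0 43-48 | P4 48-58 | P2 58-68 |
Completion: P0=48  P1=27  P2=68  P3=43  P4=58  P5=17
Turnaround times: P0=33, P1=23, P2=53, P3=29, P4=44, P5=15
Average turnaround = (33+23+53+29+44+15) / 6 = 197/6 = 32.83

32.83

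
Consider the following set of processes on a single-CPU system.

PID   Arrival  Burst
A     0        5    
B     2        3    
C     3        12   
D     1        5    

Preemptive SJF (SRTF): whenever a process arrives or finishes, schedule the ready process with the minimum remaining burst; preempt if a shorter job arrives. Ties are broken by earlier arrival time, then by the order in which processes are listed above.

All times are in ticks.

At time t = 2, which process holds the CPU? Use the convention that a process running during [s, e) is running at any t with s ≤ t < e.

A

Timeline: | A 0-5 | B 5-8 | D 8-13 | C 13-25 |
Completion: A=5  B=8  C=25  D=13
Turnaround (C−A): A=5  B=6  C=22  D=12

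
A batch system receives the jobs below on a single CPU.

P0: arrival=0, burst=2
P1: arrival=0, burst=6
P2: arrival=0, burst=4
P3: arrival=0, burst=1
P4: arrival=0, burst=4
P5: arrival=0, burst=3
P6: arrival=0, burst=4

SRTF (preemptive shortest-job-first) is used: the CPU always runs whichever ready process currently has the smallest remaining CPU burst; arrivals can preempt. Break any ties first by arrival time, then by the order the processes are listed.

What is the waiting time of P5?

3

Timeline: | P3 0-1 | P0 1-3 | P5 3-6 | P2 6-10 | P4 10-14 | P6 14-18 | P1 18-24 |
Completion: P0=3  P1=24  P2=10  P3=1  P4=14  P5=6  P6=18
Waiting(P5) = turnaround − burst = 6 − 3 = 3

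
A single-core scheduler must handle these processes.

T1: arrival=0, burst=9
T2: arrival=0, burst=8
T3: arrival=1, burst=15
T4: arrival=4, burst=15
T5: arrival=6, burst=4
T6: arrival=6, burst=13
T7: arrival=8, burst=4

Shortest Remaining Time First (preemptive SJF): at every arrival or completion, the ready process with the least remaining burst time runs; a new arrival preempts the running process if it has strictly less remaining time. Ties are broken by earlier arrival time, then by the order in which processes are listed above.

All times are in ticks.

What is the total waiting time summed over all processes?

Schedule: | T2 0-8 | T5 8-12 | T7 12-16 | T1 16-25 | T6 25-38 | T3 38-53 | T4 53-68 |
Completion: T1=25  T2=8  T3=53  T4=68  T5=12  T6=38  T7=16
Waiting = turnaround − burst: T1=16, T2=0, T3=37, T4=49, T5=2, T6=19, T7=4
Total waiting = 16 + 0 + 37 + 49 + 2 + 19 + 4 = 127

127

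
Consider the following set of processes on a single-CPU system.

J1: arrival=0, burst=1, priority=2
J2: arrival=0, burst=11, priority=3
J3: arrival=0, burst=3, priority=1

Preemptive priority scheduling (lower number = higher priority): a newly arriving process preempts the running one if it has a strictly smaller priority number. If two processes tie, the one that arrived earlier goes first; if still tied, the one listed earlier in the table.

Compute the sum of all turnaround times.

22

Gantt: | J3 0-3 | J1 3-4 | J2 4-15 |
Completion: J1=4  J2=15  J3=3
Turnaround (C−A): J1=4  J2=15  J3=3
Turnaround = completion − arrival: J1=4, J2=15, J3=3
Total turnaround = 4 + 15 + 3 = 22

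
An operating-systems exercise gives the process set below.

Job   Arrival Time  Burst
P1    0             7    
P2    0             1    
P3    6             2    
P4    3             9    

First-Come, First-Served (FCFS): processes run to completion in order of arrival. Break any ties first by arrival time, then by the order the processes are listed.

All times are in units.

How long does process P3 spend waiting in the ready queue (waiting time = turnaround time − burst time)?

Schedule: | P1 0-7 | P2 7-8 | P4 8-17 | P3 17-19 |
Completion: P1=7  P2=8  P3=19  P4=17
Waiting(P3) = turnaround − burst = 13 − 2 = 11

11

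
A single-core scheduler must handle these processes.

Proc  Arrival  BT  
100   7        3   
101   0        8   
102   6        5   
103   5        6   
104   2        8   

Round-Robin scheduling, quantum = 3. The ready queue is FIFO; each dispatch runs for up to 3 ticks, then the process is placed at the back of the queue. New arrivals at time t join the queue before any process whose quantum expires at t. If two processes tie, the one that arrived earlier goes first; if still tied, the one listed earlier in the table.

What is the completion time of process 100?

21

Timeline: | 101 0-3 | 104 3-6 | 101 6-9 | 103 9-12 | 102 12-15 | 104 15-18 | 100 18-21 | 101 21-23 | 103 23-26 | 102 26-28 | 104 28-30 |
Completion: 100=21  101=23  102=28  103=26  104=30
Turnaround (C−A): 100=14  101=23  102=22  103=21  104=28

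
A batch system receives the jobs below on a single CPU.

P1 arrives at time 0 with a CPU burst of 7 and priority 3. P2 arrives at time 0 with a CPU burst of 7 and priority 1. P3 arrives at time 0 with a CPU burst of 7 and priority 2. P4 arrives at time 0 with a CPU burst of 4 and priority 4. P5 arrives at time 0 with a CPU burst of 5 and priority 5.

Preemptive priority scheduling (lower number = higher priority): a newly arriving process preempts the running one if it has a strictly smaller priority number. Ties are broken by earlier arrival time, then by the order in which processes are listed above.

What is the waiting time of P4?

21

Gantt: | P2 0-7 | P3 7-14 | P1 14-21 | P4 21-25 | P5 25-30 |
Completion: P1=21  P2=7  P3=14  P4=25  P5=30
Waiting(P4) = turnaround − burst = 25 − 4 = 21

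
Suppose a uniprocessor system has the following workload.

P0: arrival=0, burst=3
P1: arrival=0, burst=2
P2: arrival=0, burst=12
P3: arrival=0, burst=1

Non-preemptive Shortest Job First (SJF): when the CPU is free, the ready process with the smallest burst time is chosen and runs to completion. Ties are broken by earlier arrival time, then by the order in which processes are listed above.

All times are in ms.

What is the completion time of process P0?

Schedule: | P3 0-1 | P1 1-3 | P0 3-6 | P2 6-18 |
Completion: P0=6  P1=3  P2=18  P3=1

6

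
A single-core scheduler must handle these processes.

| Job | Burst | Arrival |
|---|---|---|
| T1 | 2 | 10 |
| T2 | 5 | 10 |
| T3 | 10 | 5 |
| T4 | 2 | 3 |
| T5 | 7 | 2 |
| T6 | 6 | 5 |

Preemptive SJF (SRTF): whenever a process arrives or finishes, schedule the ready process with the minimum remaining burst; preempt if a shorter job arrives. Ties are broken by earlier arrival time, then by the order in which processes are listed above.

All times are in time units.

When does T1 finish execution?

13

Gantt: | idle 0-2 | T5 2-3 | T4 3-5 | T5 5-11 | T1 11-13 | T2 13-18 | T6 18-24 | T3 24-34 |
Completion: T1=13  T2=18  T3=34  T4=5  T5=11  T6=24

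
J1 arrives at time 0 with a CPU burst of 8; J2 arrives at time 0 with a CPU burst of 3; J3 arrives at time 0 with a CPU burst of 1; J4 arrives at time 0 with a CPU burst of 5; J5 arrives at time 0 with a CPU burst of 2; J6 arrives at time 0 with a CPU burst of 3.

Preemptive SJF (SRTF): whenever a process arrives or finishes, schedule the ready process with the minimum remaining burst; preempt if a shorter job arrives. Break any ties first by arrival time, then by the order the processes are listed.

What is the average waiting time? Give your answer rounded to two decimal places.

5.50

Timeline: | J3 0-1 | J5 1-3 | J2 3-6 | J6 6-9 | J4 9-14 | J1 14-22 |
Completion: J1=22  J2=6  J3=1  J4=14  J5=3  J6=9
Turnaround (C−A): J1=22  J2=6  J3=1  J4=14  J5=3  J6=9
Waiting times: J1=14, J2=3, J3=0, J4=9, J5=1, J6=6
Average waiting = (14+3+0+9+1+6) / 6 = 33/6 = 5.50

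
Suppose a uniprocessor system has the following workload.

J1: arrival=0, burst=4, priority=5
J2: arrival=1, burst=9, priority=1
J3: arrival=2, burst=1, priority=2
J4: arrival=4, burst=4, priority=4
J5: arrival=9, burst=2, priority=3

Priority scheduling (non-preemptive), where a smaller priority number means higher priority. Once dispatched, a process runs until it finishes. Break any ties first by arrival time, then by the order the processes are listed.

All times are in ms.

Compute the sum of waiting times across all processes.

Schedule: | J1 0-4 | J2 4-13 | J3 13-14 | J5 14-16 | J4 16-20 |
Completion: J1=4  J2=13  J3=14  J4=20  J5=16
Waiting = turnaround − burst: J1=0, J2=3, J3=11, J4=12, J5=5
Total waiting = 0 + 3 + 11 + 12 + 5 = 31

31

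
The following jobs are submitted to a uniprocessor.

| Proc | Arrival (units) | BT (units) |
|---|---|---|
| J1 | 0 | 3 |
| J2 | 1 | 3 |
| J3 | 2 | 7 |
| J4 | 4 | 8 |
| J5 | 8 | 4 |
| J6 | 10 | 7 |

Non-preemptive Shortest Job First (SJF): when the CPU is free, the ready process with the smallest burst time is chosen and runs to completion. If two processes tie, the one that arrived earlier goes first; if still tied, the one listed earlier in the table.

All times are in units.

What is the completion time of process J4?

Schedule: | J1 0-3 | J2 3-6 | J3 6-13 | J5 13-17 | J6 17-24 | J4 24-32 |
Completion: J1=3  J2=6  J3=13  J4=32  J5=17  J6=24
Turnaround (C−A): J1=3  J2=5  J3=11  J4=28  J5=9  J6=14

32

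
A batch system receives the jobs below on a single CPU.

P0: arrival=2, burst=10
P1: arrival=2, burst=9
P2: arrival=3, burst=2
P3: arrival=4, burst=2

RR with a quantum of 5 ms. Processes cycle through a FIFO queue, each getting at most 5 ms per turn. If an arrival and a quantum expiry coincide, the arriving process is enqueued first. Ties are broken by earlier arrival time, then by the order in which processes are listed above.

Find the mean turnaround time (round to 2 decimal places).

Gantt: | idle 0-2 | P0 2-7 | P1 7-12 | P2 12-14 | P3 14-16 | P0 16-21 | P1 21-25 |
Completion: P0=21  P1=25  P2=14  P3=16
Turnaround (C−A): P0=19  P1=23  P2=11  P3=12
Turnaround times: P0=19, P1=23, P2=11, P3=12
Average turnaround = (19+23+11+12) / 4 = 65/4 = 16.25

16.25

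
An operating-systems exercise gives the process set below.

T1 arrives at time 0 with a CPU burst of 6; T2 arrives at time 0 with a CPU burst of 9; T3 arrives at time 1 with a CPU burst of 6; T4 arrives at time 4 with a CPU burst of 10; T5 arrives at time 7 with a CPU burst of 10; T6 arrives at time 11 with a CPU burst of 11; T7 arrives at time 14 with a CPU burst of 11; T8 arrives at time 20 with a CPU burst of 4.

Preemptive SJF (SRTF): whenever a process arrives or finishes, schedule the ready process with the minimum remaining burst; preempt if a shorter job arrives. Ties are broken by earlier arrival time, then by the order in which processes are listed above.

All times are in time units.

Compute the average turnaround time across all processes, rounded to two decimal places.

26.25

Gantt: | T1 0-6 | T3 6-12 | T2 12-21 | T8 21-25 | T4 25-35 | T5 35-45 | T6 45-56 | T7 56-67 |
Completion: T1=6  T2=21  T3=12  T4=35  T5=45  T6=56  T7=67  T8=25
Turnaround times: T1=6, T2=21, T3=11, T4=31, T5=38, T6=45, T7=53, T8=5
Average turnaround = (6+21+11+31+38+45+53+5) / 8 = 210/8 = 26.25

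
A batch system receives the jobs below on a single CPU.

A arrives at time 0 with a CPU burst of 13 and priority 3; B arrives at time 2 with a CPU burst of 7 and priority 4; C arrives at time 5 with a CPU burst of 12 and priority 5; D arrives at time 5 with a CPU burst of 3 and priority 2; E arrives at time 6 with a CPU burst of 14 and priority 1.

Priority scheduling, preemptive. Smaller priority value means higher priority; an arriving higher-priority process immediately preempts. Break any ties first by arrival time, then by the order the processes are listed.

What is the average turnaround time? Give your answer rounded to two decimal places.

28.00

Schedule: | A 0-5 | D 5-6 | E 6-20 | D 20-22 | A 22-30 | B 30-37 | C 37-49 |
Completion: A=30  B=37  C=49  D=22  E=20
Turnaround times: A=30, B=35, C=44, D=17, E=14
Average turnaround = (30+35+44+17+14) / 5 = 140/5 = 28.00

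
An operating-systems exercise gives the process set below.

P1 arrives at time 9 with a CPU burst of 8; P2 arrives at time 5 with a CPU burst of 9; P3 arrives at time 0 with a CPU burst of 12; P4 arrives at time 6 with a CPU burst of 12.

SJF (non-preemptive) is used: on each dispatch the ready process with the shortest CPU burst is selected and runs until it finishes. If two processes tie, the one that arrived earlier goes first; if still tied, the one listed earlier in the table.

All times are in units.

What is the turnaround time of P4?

Timeline: | P3 0-12 | P1 12-20 | P2 20-29 | P4 29-41 |
Completion: P1=20  P2=29  P3=12  P4=41
Turnaround (C−A): P1=11  P2=24  P3=12  P4=35
Turnaround(P4) = completion − arrival = 41 − 6 = 35

35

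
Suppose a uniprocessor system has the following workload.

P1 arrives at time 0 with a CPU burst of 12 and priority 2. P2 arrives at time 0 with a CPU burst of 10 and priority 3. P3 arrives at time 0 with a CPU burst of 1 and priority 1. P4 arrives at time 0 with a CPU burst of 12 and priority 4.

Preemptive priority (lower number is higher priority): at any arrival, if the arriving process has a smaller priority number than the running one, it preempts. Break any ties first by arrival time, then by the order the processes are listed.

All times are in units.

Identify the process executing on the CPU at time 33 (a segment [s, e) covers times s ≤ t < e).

Gantt: | P3 0-1 | P1 1-13 | P2 13-23 | P4 23-35 |
Completion: P1=13  P2=23  P3=1  P4=35
Turnaround (C−A): P1=13  P2=23  P3=1  P4=35

P4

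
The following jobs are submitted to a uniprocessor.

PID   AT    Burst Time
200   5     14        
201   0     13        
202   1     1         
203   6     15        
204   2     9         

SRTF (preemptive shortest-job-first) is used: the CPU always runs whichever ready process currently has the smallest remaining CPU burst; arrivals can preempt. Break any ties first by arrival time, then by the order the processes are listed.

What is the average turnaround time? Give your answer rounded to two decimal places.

Gantt: | 201 0-1 | 202 1-2 | 204 2-11 | 201 11-23 | 200 23-37 | 203 37-52 |
Completion: 200=37  201=23  202=2  203=52  204=11
Turnaround (C−A): 200=32  201=23  202=1  203=46  204=9
Turnaround times: 200=32, 201=23, 202=1, 203=46, 204=9
Average turnaround = (32+23+1+46+9) / 5 = 111/5 = 22.20

22.20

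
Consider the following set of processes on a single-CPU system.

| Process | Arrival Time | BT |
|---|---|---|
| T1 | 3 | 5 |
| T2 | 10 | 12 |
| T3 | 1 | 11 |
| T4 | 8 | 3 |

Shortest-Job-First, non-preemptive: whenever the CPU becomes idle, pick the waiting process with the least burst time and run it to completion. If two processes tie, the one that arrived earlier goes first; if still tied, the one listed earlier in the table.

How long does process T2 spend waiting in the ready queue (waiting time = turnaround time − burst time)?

Timeline: | idle 0-1 | T3 1-12 | T4 12-15 | T1 15-20 | T2 20-32 |
Completion: T1=20  T2=32  T3=12  T4=15
Waiting(T2) = turnaround − burst = 22 − 12 = 10

10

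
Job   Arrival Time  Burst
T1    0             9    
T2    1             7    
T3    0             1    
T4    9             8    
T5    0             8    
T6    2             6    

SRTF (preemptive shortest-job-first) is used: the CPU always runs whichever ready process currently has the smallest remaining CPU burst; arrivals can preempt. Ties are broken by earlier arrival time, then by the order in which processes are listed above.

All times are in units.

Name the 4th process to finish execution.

Schedule: | T3 0-1 | T2 1-8 | T6 8-14 | T5 14-22 | T4 22-30 | T1 30-39 |
Completion: T1=39  T2=8  T3=1  T4=30  T5=22  T6=14
Turnaround (C−A): T1=39  T2=7  T3=1  T4=21  T5=22  T6=12
Finish order: T3 → T2 → T6 → T5 → T4 → T1

T5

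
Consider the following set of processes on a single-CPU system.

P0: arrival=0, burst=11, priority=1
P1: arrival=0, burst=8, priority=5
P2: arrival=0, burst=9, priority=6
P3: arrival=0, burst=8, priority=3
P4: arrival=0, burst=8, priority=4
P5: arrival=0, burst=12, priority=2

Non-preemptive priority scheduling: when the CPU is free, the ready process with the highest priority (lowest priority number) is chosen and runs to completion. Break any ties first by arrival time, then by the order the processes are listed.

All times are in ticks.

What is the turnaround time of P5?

Gantt: | P0 0-11 | P5 11-23 | P3 23-31 | P4 31-39 | P1 39-47 | P2 47-56 |
Completion: P0=11  P1=47  P2=56  P3=31  P4=39  P5=23
Turnaround (C−A): P0=11  P1=47  P2=56  P3=31  P4=39  P5=23
Turnaround(P5) = completion − arrival = 23 − 0 = 23

23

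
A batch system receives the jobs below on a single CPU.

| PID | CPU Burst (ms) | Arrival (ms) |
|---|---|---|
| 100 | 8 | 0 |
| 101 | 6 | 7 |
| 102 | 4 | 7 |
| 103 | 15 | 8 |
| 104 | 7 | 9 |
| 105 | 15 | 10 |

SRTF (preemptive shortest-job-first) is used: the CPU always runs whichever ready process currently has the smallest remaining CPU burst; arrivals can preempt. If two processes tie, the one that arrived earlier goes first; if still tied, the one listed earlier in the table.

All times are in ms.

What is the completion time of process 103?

Schedule: | 100 0-8 | 102 8-12 | 101 12-18 | 104 18-25 | 103 25-40 | 105 40-55 |
Completion: 100=8  101=18  102=12  103=40  104=25  105=55
Turnaround (C−A): 100=8  101=11  102=5  103=32  104=16  105=45

40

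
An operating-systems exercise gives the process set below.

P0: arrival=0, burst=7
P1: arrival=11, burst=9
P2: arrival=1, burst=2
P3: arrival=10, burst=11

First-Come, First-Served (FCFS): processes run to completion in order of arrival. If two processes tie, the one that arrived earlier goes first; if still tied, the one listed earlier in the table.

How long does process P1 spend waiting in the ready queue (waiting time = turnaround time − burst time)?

10

Gantt: | P0 0-7 | P2 7-9 | idle 9-10 | P3 10-21 | P1 21-30 |
Completion: P0=7  P1=30  P2=9  P3=21
Turnaround (C−A): P0=7  P1=19  P2=8  P3=11
Waiting(P1) = turnaround − burst = 19 − 9 = 10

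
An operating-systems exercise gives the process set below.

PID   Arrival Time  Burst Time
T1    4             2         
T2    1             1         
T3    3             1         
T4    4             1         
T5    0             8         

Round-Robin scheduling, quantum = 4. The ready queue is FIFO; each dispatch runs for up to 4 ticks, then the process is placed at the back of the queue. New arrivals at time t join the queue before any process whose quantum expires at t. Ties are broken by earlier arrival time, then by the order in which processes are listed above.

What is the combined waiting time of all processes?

16

Schedule: | T5 0-4 | T2 4-5 | T3 5-6 | T1 6-8 | T4 8-9 | T5 9-13 |
Completion: T1=8  T2=5  T3=6  T4=9  T5=13
Waiting = turnaround − burst: T1=2, T2=3, T3=2, T4=4, T5=5
Total waiting = 2 + 3 + 2 + 4 + 5 = 16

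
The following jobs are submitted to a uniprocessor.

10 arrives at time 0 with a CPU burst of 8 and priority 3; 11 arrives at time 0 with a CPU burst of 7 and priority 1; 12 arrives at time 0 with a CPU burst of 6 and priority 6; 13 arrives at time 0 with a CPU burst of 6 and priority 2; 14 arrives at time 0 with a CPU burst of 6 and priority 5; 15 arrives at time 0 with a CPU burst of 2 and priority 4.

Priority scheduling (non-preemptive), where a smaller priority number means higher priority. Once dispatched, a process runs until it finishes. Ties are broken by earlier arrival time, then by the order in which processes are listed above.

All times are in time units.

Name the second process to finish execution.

Gantt: | 11 0-7 | 13 7-13 | 10 13-21 | 15 21-23 | 14 23-29 | 12 29-35 |
Completion: 10=21  11=7  12=35  13=13  14=29  15=23
Turnaround (C−A): 10=21  11=7  12=35  13=13  14=29  15=23
Finish order: 11 → 13 → 10 → 15 → 14 → 12

13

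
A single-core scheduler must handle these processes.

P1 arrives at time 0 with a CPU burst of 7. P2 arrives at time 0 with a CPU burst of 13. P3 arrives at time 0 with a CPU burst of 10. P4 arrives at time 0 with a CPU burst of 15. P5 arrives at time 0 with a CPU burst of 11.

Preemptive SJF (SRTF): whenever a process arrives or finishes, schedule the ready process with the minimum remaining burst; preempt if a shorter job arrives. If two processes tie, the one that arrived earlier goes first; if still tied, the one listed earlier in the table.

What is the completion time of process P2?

41

Schedule: | P1 0-7 | P3 7-17 | P5 17-28 | P2 28-41 | P4 41-56 |
Completion: P1=7  P2=41  P3=17  P4=56  P5=28
Turnaround (C−A): P1=7  P2=41  P3=17  P4=56  P5=28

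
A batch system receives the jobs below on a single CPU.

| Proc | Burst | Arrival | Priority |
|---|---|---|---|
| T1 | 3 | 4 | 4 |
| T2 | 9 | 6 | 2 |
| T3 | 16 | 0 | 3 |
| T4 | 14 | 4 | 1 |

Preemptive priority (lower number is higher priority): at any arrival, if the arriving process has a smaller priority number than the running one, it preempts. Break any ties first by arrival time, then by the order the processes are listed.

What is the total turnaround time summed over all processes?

112

Gantt: | T3 0-4 | T4 4-18 | T2 18-27 | T3 27-39 | T1 39-42 |
Completion: T1=42  T2=27  T3=39  T4=18
Turnaround = completion − arrival: T1=38, T2=21, T3=39, T4=14
Total turnaround = 38 + 21 + 39 + 14 = 112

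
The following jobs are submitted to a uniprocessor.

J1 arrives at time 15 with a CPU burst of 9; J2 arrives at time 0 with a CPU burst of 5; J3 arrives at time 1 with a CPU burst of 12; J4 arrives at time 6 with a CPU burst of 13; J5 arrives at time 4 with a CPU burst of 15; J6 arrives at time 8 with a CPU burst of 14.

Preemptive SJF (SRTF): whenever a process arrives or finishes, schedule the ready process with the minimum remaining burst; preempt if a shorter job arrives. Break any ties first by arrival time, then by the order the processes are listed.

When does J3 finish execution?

Schedule: | J2 0-5 | J3 5-17 | J1 17-26 | J4 26-39 | J6 39-53 | J5 53-68 |
Completion: J1=26  J2=5  J3=17  J4=39  J5=68  J6=53
Turnaround (C−A): J1=11  J2=5  J3=16  J4=33  J5=64  J6=45

17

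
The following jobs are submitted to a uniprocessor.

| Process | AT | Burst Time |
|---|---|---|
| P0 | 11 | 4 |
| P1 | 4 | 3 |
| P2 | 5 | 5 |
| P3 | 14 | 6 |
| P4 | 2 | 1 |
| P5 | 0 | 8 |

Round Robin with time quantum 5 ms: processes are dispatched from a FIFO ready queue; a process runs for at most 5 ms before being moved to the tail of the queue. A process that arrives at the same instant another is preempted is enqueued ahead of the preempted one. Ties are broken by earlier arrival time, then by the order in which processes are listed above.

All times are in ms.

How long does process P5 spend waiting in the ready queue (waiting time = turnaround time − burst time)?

9

Schedule: | P5 0-5 | P4 5-6 | P1 6-9 | P2 9-14 | P5 14-17 | P0 17-21 | P3 21-27 |
Completion: P0=21  P1=9  P2=14  P3=27  P4=6  P5=17
Waiting(P5) = turnaround − burst = 17 − 8 = 9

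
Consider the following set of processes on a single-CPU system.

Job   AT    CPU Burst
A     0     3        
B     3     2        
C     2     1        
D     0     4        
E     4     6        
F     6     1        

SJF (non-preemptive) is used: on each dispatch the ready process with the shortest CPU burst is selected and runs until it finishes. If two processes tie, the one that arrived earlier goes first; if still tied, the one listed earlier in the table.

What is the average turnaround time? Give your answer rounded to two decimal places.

Schedule: | A 0-3 | C 3-4 | B 4-6 | F 6-7 | D 7-11 | E 11-17 |
Completion: A=3  B=6  C=4  D=11  E=17  F=7
Turnaround (C−A): A=3  B=3  C=2  D=11  E=13  F=1
Turnaround times: A=3, B=3, C=2, D=11, E=13, F=1
Average turnaround = (3+3+2+11+13+1) / 6 = 33/6 = 5.50

5.50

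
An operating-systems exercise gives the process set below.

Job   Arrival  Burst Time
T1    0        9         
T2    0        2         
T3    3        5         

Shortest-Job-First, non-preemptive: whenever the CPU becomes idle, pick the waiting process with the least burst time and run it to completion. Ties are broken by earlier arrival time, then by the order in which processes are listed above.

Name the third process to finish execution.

T3

Timeline: | T2 0-2 | T1 2-11 | T3 11-16 |
Completion: T1=11  T2=2  T3=16
Turnaround (C−A): T1=11  T2=2  T3=13
Finish order: T2 → T1 → T3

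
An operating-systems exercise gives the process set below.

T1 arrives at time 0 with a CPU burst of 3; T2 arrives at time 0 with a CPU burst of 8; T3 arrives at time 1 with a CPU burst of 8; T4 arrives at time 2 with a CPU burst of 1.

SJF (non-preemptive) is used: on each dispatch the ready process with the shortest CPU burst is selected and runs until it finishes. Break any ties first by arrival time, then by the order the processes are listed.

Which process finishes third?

T2

Timeline: | T1 0-3 | T4 3-4 | T2 4-12 | T3 12-20 |
Completion: T1=3  T2=12  T3=20  T4=4
Turnaround (C−A): T1=3  T2=12  T3=19  T4=2
Finish order: T1 → T4 → T2 → T3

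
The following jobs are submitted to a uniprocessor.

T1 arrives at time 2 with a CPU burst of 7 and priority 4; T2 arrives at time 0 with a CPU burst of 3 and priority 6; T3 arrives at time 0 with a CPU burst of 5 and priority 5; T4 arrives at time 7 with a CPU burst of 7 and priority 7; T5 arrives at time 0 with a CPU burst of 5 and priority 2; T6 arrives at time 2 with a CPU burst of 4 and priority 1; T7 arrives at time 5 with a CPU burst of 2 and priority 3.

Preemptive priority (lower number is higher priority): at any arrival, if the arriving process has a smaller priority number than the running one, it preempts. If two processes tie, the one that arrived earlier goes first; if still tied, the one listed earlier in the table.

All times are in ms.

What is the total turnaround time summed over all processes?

Schedule: | T5 0-2 | T6 2-6 | T5 6-9 | T7 9-11 | T1 11-18 | T3 18-23 | T2 23-26 | T4 26-33 |
Completion: T1=18  T2=26  T3=23  T4=33  T5=9  T6=6  T7=11
Turnaround (C−A): T1=16  T2=26  T3=23  T4=26  T5=9  T6=4  T7=6
Turnaround = completion − arrival: T1=16, T2=26, T3=23, T4=26, T5=9, T6=4, T7=6
Total turnaround = 16 + 26 + 23 + 26 + 9 + 4 + 6 = 110

110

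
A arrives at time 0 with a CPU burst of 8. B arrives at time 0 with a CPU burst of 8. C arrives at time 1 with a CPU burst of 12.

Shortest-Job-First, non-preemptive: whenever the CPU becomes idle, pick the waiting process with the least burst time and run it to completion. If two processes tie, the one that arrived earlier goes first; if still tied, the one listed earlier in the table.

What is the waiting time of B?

Gantt: | A 0-8 | B 8-16 | C 16-28 |
Completion: A=8  B=16  C=28
Turnaround (C−A): A=8  B=16  C=27
Waiting(B) = turnaround − burst = 16 − 8 = 8

8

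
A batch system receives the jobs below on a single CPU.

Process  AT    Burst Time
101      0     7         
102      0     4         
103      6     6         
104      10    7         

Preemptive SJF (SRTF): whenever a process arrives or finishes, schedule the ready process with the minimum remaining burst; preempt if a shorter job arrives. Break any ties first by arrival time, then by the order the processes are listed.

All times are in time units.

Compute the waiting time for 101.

Timeline: | 102 0-4 | 101 4-11 | 103 11-17 | 104 17-24 |
Completion: 101=11  102=4  103=17  104=24
Turnaround (C−A): 101=11  102=4  103=11  104=14
Waiting(101) = turnaround − burst = 11 − 7 = 4

4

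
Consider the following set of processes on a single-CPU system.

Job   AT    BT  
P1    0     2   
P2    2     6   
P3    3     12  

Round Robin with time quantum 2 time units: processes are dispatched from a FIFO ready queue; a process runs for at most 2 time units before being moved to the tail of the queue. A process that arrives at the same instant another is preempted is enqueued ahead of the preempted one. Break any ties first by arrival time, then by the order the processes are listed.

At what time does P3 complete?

20

Gantt: | P1 0-2 | P2 2-4 | P3 4-6 | P2 6-8 | P3 8-10 | P2 10-12 | P3 12-20 |
Completion: P1=2  P2=12  P3=20
Turnaround (C−A): P1=2  P2=10  P3=17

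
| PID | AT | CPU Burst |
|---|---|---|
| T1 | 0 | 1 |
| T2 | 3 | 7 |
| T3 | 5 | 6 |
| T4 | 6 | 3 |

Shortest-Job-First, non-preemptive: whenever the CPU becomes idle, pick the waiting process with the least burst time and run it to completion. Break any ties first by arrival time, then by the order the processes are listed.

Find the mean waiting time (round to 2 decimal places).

3.00

Timeline: | T1 0-1 | idle 1-3 | T2 3-10 | T4 10-13 | T3 13-19 |
Completion: T1=1  T2=10  T3=19  T4=13
Turnaround (C−A): T1=1  T2=7  T3=14  T4=7
Waiting times: T1=0, T2=0, T3=8, T4=4
Average waiting = (0+0+8+4) / 4 = 12/4 = 3.00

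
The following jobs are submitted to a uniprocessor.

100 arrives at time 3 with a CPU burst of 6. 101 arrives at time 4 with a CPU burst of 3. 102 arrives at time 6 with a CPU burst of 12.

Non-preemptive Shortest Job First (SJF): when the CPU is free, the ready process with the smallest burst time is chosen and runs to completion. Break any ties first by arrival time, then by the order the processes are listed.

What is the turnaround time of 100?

Timeline: | idle 0-3 | 100 3-9 | 101 9-12 | 102 12-24 |
Completion: 100=9  101=12  102=24
Turnaround(100) = completion − arrival = 9 − 3 = 6

6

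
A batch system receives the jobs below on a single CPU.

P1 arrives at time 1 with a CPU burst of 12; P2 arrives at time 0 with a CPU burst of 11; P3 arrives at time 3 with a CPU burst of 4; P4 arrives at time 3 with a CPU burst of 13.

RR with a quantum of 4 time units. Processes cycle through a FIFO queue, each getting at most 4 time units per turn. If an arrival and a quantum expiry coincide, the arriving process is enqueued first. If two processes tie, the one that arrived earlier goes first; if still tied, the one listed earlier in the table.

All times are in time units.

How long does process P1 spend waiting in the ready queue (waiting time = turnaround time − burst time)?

22

Gantt: | P2 0-4 | P1 4-8 | P3 8-12 | P4 12-16 | P2 16-20 | P1 20-24 | P4 24-28 | P2 28-31 | P1 31-35 | P4 35-40 |
Completion: P1=35  P2=31  P3=12  P4=40
Turnaround (C−A): P1=34  P2=31  P3=9  P4=37
Waiting(P1) = turnaround − burst = 34 − 12 = 22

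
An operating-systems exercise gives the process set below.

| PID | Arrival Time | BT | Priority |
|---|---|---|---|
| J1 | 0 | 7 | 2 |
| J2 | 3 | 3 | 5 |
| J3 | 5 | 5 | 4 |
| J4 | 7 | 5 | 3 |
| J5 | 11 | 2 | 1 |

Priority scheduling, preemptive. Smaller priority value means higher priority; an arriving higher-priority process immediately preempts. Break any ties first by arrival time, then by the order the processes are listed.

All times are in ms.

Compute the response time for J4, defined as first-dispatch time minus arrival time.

Schedule: | J1 0-7 | J4 7-11 | J5 11-13 | J4 13-14 | J3 14-19 | J2 19-22 |
Completion: J1=7  J2=22  J3=19  J4=14  J5=13
Turnaround (C−A): J1=7  J2=19  J3=14  J4=7  J5=2
Response(J4) = first start − arrival = 7 − 7 = 0

0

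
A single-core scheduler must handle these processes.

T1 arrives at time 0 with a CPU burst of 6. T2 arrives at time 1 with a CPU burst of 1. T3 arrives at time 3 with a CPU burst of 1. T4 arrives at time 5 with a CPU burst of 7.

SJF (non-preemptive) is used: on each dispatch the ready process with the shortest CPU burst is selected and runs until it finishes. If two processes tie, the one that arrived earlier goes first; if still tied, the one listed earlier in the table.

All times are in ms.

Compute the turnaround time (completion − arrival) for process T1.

6

Schedule: | T1 0-6 | T2 6-7 | T3 7-8 | T4 8-15 |
Completion: T1=6  T2=7  T3=8  T4=15
Turnaround (C−A): T1=6  T2=6  T3=5  T4=10
Turnaround(T1) = completion − arrival = 6 − 0 = 6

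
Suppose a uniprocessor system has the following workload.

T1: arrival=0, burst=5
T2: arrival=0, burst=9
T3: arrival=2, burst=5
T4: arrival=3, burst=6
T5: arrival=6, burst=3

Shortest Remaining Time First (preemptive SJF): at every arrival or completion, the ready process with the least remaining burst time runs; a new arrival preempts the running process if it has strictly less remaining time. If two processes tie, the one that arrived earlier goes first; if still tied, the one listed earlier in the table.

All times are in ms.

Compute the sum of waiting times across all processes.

35

Gantt: | T1 0-5 | T3 5-6 | T5 6-9 | T3 9-13 | T4 13-19 | T2 19-28 |
Completion: T1=5  T2=28  T3=13  T4=19  T5=9
Waiting = turnaround − burst: T1=0, T2=19, T3=6, T4=10, T5=0
Total waiting = 0 + 19 + 6 + 10 + 0 = 35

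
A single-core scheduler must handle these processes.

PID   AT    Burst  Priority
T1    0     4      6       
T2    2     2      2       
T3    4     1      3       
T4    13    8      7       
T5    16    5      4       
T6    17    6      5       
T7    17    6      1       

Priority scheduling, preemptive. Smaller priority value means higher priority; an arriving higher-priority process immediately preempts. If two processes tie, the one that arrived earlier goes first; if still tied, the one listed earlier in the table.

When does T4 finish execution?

38

Gantt: | T1 0-2 | T2 2-4 | T3 4-5 | T1 5-7 | idle 7-13 | T4 13-16 | T5 16-17 | T7 17-23 | T5 23-27 | T6 27-33 | T4 33-38 |
Completion: T1=7  T2=4  T3=5  T4=38  T5=27  T6=33  T7=23
Turnaround (C−A): T1=7  T2=2  T3=1  T4=25  T5=11  T6=16  T7=6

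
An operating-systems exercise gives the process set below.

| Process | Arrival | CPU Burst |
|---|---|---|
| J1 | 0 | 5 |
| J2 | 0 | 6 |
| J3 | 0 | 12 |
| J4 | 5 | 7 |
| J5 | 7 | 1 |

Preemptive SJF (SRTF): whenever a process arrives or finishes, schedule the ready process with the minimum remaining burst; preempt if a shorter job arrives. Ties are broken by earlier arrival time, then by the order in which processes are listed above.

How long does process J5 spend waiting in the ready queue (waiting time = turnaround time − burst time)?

0

Timeline: | J1 0-5 | J2 5-7 | J5 7-8 | J2 8-12 | J4 12-19 | J3 19-31 |
Completion: J1=5  J2=12  J3=31  J4=19  J5=8
Waiting(J5) = turnaround − burst = 1 − 1 = 0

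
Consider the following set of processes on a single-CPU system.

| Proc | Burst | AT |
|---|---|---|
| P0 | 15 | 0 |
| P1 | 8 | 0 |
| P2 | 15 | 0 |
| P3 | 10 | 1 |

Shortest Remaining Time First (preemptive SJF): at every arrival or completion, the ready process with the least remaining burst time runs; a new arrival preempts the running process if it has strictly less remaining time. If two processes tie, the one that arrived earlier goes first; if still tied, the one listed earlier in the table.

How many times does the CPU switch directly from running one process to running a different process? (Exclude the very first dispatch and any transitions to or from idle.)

Timeline: | P1 0-8 | P3 8-18 | P0 18-33 | P2 33-48 |
Completion: P0=33  P1=8  P2=48  P3=18
Turnaround (C−A): P0=33  P1=8  P2=48  P3=17

3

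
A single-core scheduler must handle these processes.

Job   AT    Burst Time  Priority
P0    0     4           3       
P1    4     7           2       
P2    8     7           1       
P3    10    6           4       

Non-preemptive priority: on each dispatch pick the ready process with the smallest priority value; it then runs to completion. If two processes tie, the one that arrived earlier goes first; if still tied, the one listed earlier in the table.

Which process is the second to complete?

P1

Timeline: | P0 0-4 | P1 4-11 | P2 11-18 | P3 18-24 |
Completion: P0=4  P1=11  P2=18  P3=24
Finish order: P0 → P1 → P2 → P3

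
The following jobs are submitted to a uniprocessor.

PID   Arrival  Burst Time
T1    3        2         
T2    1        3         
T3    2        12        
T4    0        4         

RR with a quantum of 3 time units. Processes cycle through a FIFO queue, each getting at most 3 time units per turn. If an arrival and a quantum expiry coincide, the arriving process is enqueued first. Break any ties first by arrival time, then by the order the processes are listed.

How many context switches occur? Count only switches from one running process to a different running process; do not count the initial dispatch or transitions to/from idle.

5

Gantt: | T4 0-3 | T2 3-6 | T3 6-9 | T1 9-11 | T4 11-12 | T3 12-21 |
Completion: T1=11  T2=6  T3=21  T4=12
Turnaround (C−A): T1=8  T2=5  T3=19  T4=12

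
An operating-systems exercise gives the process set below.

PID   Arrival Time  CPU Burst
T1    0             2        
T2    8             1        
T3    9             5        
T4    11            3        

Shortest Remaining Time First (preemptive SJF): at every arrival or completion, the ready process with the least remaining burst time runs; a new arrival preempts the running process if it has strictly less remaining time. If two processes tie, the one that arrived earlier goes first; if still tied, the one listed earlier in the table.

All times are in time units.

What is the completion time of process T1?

Gantt: | T1 0-2 | idle 2-8 | T2 8-9 | T3 9-14 | T4 14-17 |
Completion: T1=2  T2=9  T3=14  T4=17
Turnaround (C−A): T1=2  T2=1  T3=5  T4=6

2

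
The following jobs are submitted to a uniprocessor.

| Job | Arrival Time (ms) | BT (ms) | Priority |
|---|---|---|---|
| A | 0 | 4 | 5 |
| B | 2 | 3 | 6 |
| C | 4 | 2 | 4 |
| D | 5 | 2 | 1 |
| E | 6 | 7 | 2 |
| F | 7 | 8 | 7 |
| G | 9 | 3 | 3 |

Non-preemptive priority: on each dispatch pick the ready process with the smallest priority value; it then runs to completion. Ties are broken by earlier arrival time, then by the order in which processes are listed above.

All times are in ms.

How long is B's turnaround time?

Timeline: | A 0-4 | C 4-6 | D 6-8 | E 8-15 | G 15-18 | B 18-21 | F 21-29 |
Completion: A=4  B=21  C=6  D=8  E=15  F=29  G=18
Turnaround (C−A): A=4  B=19  C=2  D=3  E=9  F=22  G=9
Turnaround(B) = completion − arrival = 21 − 2 = 19

19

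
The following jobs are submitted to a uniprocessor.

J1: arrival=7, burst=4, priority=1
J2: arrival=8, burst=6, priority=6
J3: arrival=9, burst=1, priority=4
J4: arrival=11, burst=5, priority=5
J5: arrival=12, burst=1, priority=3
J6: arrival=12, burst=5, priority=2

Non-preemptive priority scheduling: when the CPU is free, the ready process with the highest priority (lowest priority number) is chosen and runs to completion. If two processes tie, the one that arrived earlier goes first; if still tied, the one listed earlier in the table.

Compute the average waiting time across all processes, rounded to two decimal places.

Schedule: | idle 0-7 | J1 7-11 | J3 11-12 | J6 12-17 | J5 17-18 | J4 18-23 | J2 23-29 |
Completion: J1=11  J2=29  J3=12  J4=23  J5=18  J6=17
Turnaround (C−A): J1=4  J2=21  J3=3  J4=12  J5=6  J6=5
Waiting times: J1=0, J2=15, J3=2, J4=7, J5=5, J6=0
Average waiting = (0+15+2+7+5+0) / 6 = 29/6 = 4.83

4.83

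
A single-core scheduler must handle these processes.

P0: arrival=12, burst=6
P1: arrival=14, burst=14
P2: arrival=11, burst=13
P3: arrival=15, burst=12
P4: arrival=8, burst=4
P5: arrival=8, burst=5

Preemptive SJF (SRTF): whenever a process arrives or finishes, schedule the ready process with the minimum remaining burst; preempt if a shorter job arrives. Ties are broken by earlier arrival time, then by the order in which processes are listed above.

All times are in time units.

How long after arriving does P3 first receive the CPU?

Schedule: | idle 0-8 | P4 8-12 | P5 12-17 | P0 17-23 | P3 23-35 | P2 35-48 | P1 48-62 |
Completion: P0=23  P1=62  P2=48  P3=35  P4=12  P5=17
Response(P3) = first start − arrival = 23 − 15 = 8

8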